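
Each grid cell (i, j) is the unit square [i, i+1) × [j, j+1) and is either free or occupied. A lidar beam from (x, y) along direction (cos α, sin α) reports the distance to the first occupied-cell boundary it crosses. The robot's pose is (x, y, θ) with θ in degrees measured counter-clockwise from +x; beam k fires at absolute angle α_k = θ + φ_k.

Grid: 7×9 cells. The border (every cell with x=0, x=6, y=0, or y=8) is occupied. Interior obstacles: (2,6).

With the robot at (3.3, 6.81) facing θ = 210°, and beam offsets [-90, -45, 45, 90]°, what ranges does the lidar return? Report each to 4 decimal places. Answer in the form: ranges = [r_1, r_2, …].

ranges = [1.3741, 0.3106, 6.0150, 5.4000]

beam 1: φ=-90°, α=120°
  direction (-0.5000, 0.8660); cell (3,6); t to first gridline: x 0.6000, y 0.2194 (then +2.0000 / +1.1547)
    (3,7) via y @ 0.2194
    (2,7) via x @ 0.6000
    (2,8) via y @ 1.3741  # hit
  → r_1 = 1.3741
beam 2: φ=-45°, α=165°
  direction (-0.9659, 0.2588); cell (3,6); t to first gridline: x 0.3106, y 0.7341 (then +1.0353 / +3.8637)
    (2,6) via x @ 0.3106  # hit
  → r_2 = 0.3106
beam 3: φ=45°, α=255°
  direction (-0.2588, -0.9659); cell (3,6); t to first gridline: x 1.1591, y 0.8386 (then +3.8637 / +1.0353)
    (3,5) via y @ 0.8386
    (2,5) via x @ 1.1591
    (2,4) via y @ 1.8738
    (2,3) via y @ 2.9091
    (2,2) via y @ 3.9444
    (2,1) via y @ 4.9797
    (1,1) via x @ 5.0228
    (1,0) via y @ 6.0150  # hit
  → r_3 = 6.0150
beam 4: φ=90°, α=300°
  direction (0.5000, -0.8660); cell (3,6); t to first gridline: x 1.4000, y 0.9353 (then +2.0000 / +1.1547)
    (3,5) via y @ 0.9353
    (4,5) via x @ 1.4000
    (4,4) via y @ 2.0900
    (4,3) via y @ 3.2447
    (5,3) via x @ 3.4000
    (5,2) via y @ 4.3994
    (6,2) via x @ 5.4000  # hit
  → r_4 = 5.4000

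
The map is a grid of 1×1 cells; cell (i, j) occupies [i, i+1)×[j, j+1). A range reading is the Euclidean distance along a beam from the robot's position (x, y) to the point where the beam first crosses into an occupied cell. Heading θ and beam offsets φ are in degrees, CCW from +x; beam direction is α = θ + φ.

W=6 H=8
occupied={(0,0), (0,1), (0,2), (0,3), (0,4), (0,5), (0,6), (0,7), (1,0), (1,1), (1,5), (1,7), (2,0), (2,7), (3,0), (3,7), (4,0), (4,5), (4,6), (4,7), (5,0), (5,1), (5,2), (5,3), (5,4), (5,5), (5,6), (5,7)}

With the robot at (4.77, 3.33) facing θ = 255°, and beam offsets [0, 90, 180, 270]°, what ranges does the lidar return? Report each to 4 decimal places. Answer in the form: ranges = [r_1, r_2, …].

beam 1: φ=0°, α=255°
  cosα=-0.2588 sinα=-0.9659 | (4,3) | tMaxX 2.9751 tMaxY 0.3416 | tΔX 3.8637 tΔY 1.0353
    t=0.3416 [y] (4,2)
    t=1.3769 [y] (4,1)
    t=2.4122 [y] (4,0) — stop
  → r_1 = 2.4122
beam 2: φ=90°, α=345°
  cosα=0.9659 sinα=-0.2588 | (4,3) | tMaxX 0.2381 tMaxY 1.2750 | tΔX 1.0353 tΔY 3.8637
    t=0.2381 [x] (5,3) — stop
  → r_2 = 0.2381
beam 3: φ=180°, α=75°
  cosα=0.2588 sinα=0.9659 | (4,3) | tMaxX 0.8887 tMaxY 0.6936 | tΔX 3.8637 tΔY 1.0353
    t=0.6936 [y] (4,4)
    t=0.8887 [x] (5,4) — stop
  → r_3 = 0.8887
beam 4: φ=270°, α=165°
  cosα=-0.9659 sinα=0.2588 | (4,3) | tMaxX 0.7972 tMaxY 2.5887 | tΔX 1.0353 tΔY 3.8637
    t=0.7972 [x] (3,3)
    t=1.8324 [x] (2,3)
    t=2.5887 [y] (2,4)
    t=2.8677 [x] (1,4)
    t=3.9030 [x] (0,4) — stop
  → r_4 = 3.9030

ranges = [2.4122, 0.2381, 0.8887, 3.9030]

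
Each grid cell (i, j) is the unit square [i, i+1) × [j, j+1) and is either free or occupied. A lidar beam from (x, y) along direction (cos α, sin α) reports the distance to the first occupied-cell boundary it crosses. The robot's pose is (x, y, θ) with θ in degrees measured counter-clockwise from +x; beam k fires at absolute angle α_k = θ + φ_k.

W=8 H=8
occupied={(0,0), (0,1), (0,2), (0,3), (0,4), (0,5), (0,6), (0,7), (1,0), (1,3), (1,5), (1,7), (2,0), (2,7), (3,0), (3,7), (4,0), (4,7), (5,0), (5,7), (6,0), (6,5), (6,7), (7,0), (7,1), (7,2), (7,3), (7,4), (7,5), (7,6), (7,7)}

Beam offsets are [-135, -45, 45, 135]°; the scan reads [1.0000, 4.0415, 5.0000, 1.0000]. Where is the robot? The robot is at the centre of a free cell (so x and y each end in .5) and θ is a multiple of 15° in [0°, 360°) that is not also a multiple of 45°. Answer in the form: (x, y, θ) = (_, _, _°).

Enumerate (i+0.5, j+0.5, θ) over the 33 free cells and 16 admissible headings. For each, cast all 4 beams and compare to the given ranges.
  (1.5, 1.5, 300°): beam 1 = 0.5176 ≠ 1.0000 ✗
  (2.5, 5.5, 345°): beam 1 = 0.5774 ≠ 1.0000 ✗
  (1.5, 1.5, 285°): beam 1 = 0.5774 ≠ 1.0000 ✗
  …
  (2.5, 4.5, 345°): r_1=1.0000, r_2=4.0415, r_3=5.0000, r_4=1.0000 — all match ✓
Only this pose fits every beam.

(x, y, θ) = (2.5, 4.5, 345°)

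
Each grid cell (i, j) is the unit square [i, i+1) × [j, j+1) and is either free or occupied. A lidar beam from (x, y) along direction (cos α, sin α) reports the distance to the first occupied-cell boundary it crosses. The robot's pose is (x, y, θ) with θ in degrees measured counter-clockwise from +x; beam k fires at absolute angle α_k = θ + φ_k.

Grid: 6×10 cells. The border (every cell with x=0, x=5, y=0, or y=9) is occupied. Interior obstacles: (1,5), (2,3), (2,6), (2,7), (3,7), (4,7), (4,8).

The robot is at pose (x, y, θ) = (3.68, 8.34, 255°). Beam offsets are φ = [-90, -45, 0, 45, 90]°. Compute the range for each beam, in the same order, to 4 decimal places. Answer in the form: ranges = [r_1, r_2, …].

ranges = [2.5500, 0.6800, 0.3520, 0.3926, 0.3313]

beam 1: φ=-90°, α=165°
  dir = (cos 165°, sin 165°) = (-0.9659, 0.2588); from cell (3,8)
  next x-line at t=0.7040, next y-line at t=2.5500; Δt_x=1.0353, Δt_y=3.8637
    x: enter (2,8) at t=0.7040
    x: enter (1,8) at t=1.7393
    y: enter (1,9) at t=2.5500 ← occupied
  → r_1 = 2.5500
beam 2: φ=-45°, α=210°
  dir = (cos 210°, sin 210°) = (-0.8660, -0.5000); from cell (3,8)
  next x-line at t=0.7852, next y-line at t=0.6800; Δt_x=1.1547, Δt_y=2.0000
    y: enter (3,7) at t=0.6800 ← occupied
  → r_2 = 0.6800
beam 3: φ=0°, α=255°
  dir = (cos 255°, sin 255°) = (-0.2588, -0.9659); from cell (3,8)
  next x-line at t=2.6273, next y-line at t=0.3520; Δt_x=3.8637, Δt_y=1.0353
    y: enter (3,7) at t=0.3520 ← occupied
  → r_3 = 0.3520
beam 4: φ=45°, α=300°
  dir = (cos 300°, sin 300°) = (0.5000, -0.8660); from cell (3,8)
  next x-line at t=0.6400, next y-line at t=0.3926; Δt_x=2.0000, Δt_y=1.1547
    y: enter (3,7) at t=0.3926 ← occupied
  → r_4 = 0.3926
beam 5: φ=90°, α=345°
  dir = (cos 345°, sin 345°) = (0.9659, -0.2588); from cell (3,8)
  next x-line at t=0.3313, next y-line at t=1.3137; Δt_x=1.0353, Δt_y=3.8637
    x: enter (4,8) at t=0.3313 ← occupied
  → r_5 = 0.3313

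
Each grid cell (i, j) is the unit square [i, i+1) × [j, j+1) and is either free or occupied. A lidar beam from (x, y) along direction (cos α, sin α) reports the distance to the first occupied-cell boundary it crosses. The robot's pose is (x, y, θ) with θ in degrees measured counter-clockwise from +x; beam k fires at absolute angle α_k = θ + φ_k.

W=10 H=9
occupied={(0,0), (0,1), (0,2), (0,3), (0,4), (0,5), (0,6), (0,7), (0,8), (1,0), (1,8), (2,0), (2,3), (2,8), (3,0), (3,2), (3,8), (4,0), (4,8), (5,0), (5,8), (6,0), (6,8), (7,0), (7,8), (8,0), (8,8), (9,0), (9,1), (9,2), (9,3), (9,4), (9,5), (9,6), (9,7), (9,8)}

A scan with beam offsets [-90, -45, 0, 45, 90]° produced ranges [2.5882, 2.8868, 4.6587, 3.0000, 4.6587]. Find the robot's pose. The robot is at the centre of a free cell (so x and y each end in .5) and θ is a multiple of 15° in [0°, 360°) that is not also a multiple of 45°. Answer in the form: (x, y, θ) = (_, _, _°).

Enumerate (i+0.5, j+0.5, θ) over the 54 free cells and 16 admissible headings. For each, cast all 5 beams and compare to the given ranges.
  (2.5, 6.5, 15°): beam 1 = 3.6235 ≠ 2.5882 ✗
  (8.5, 3.5, 300°): beam 1 = 5.0000 ≠ 2.5882 ✗
  (5.5, 6.5, 30°): beam 1 = 6.3509 ≠ 2.5882 ✗
  …
  (5.5, 5.5, 165°): r_1=2.5882, r_2=2.8868, r_3=4.6587, r_4=3.0000, r_5=4.6587 — all match ✓
Only this pose fits every beam.

(x, y, θ) = (5.5, 5.5, 165°)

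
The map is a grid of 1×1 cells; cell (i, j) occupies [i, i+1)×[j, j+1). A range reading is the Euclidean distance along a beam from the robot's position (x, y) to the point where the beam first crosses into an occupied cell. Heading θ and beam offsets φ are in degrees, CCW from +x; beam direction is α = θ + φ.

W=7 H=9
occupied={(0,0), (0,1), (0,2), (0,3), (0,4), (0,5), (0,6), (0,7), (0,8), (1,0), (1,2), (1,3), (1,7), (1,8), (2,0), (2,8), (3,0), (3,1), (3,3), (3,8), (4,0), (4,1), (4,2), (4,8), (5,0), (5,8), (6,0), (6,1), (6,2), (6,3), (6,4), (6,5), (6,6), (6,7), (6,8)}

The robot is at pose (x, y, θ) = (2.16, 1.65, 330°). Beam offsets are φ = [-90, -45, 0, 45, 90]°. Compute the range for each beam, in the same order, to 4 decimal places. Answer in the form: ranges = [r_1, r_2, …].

beam 1: φ=-90°, α=240°
  direction (-0.5000, -0.8660); cell (2,1); t to first gridline: x 0.3200, y 0.7506 (then +2.0000 / +1.1547)
    (1,1) via x @ 0.3200
    (1,0) via y @ 0.7506  # hit
  → r_1 = 0.7506
beam 2: φ=-45°, α=285°
  direction (0.2588, -0.9659); cell (2,1); t to first gridline: x 3.2455, y 0.6729 (then +3.8637 / +1.0353)
    (2,0) via y @ 0.6729  # hit
  → r_2 = 0.6729
beam 3: φ=0°, α=330°
  direction (0.8660, -0.5000); cell (2,1); t to first gridline: x 0.9699, y 1.3000 (then +1.1547 / +2.0000)
    (3,1) via x @ 0.9699  # hit
  → r_3 = 0.9699
beam 4: φ=45°, α=15°
  direction (0.9659, 0.2588); cell (2,1); t to first gridline: x 0.8696, y 1.3523 (then +1.0353 / +3.8637)
    (3,1) via x @ 0.8696  # hit
  → r_4 = 0.8696
beam 5: φ=90°, α=60°
  direction (0.5000, 0.8660); cell (2,1); t to first gridline: x 1.6800, y 0.4041 (then +2.0000 / +1.1547)
    (2,2) via y @ 0.4041
    (2,3) via y @ 1.5588
    (3,3) via x @ 1.6800  # hit
  → r_5 = 1.6800

ranges = [0.7506, 0.6729, 0.9699, 0.8696, 1.6800]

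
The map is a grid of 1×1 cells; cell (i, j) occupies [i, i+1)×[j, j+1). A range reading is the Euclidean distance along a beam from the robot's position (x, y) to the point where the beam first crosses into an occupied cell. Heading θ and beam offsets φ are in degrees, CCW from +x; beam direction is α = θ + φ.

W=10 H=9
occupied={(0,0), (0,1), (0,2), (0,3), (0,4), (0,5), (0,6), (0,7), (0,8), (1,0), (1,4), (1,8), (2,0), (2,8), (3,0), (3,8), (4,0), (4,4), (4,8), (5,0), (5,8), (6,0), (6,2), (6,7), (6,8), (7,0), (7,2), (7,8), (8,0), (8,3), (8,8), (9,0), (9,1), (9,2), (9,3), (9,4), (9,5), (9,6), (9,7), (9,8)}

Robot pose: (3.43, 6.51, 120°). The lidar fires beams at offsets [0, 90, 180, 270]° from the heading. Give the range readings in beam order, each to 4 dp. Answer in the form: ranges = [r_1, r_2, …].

ranges = [1.7205, 2.8059, 1.7436, 2.9676]

beam 1: φ=0°, α=120°
  d=(-0.5000,0.8660)  start (3,6)  tX=0.8600 tY=0.5658  stride 1/|dx|=2.0000 1/|dy|=1.1547
    cross y-line → (3,7), t=0.5658
    cross x-line → (2,7), t=0.8600
    cross y-line → (2,8), t=1.7205 (wall)
  → r_1 = 1.7205
beam 2: φ=90°, α=210°
  d=(-0.8660,-0.5000)  start (3,6)  tX=0.4965 tY=1.0200  stride 1/|dx|=1.1547 1/|dy|=2.0000
    cross x-line → (2,6), t=0.4965
    cross y-line → (2,5), t=1.0200
    cross x-line → (1,5), t=1.6512
    cross x-line → (0,5), t=2.8059 (wall)
  → r_2 = 2.8059
beam 3: φ=180°, α=300°
  d=(0.5000,-0.8660)  start (3,6)  tX=1.1400 tY=0.5889  stride 1/|dx|=2.0000 1/|dy|=1.1547
    cross y-line → (3,5), t=0.5889
    cross x-line → (4,5), t=1.1400
    cross y-line → (4,4), t=1.7436 (wall)
  → r_3 = 1.7436
beam 4: φ=270°, α=30°
  d=(0.8660,0.5000)  start (3,6)  tX=0.6582 tY=0.9800  stride 1/|dx|=1.1547 1/|dy|=2.0000
    cross x-line → (4,6), t=0.6582
    cross y-line → (4,7), t=0.9800
    cross x-line → (5,7), t=1.8129
    cross x-line → (6,7), t=2.9676 (wall)
  → r_4 = 2.9676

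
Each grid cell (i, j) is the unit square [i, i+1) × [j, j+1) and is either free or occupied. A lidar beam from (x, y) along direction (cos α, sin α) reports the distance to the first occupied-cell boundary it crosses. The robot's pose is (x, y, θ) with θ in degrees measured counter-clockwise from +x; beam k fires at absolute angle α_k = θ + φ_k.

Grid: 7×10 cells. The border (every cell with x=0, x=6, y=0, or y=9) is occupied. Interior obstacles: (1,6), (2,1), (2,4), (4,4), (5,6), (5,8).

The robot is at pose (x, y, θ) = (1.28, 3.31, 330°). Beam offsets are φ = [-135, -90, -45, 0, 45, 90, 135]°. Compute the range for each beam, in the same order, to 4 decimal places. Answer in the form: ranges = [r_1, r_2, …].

ranges = [0.2899, 0.5600, 2.3915, 4.6200, 2.8160, 1.4400, 1.0818]

beam 1: φ=-135°, α=195°
  d=(-0.9659,-0.2588)  start (1,3)  tX=0.2899 tY=1.1977  stride 1/|dx|=1.0353 1/|dy|=3.8637
    cross x-line → (0,3), t=0.2899 (wall)
  → r_1 = 0.2899
beam 2: φ=-90°, α=240°
  d=(-0.5000,-0.8660)  start (1,3)  tX=0.5600 tY=0.3580  stride 1/|dx|=2.0000 1/|dy|=1.1547
    cross y-line → (1,2), t=0.3580
    cross x-line → (0,2), t=0.5600 (wall)
  → r_2 = 0.5600
beam 3: φ=-45°, α=285°
  d=(0.2588,-0.9659)  start (1,3)  tX=2.7819 tY=0.3209  stride 1/|dx|=3.8637 1/|dy|=1.0353
    cross y-line → (1,2), t=0.3209
    cross y-line → (1,1), t=1.3562
    cross y-line → (1,0), t=2.3915 (wall)
  → r_3 = 2.3915
beam 4: φ=0°, α=330°
  d=(0.8660,-0.5000)  start (1,3)  tX=0.8314 tY=0.6200  stride 1/|dx|=1.1547 1/|dy|=2.0000
    cross y-line → (1,2), t=0.6200
    cross x-line → (2,2), t=0.8314
    cross x-line → (3,2), t=1.9861
    cross y-line → (3,1), t=2.6200
    cross x-line → (4,1), t=3.1408
    cross x-line → (5,1), t=4.2955
    cross y-line → (5,0), t=4.6200 (wall)
  → r_4 = 4.6200
beam 5: φ=45°, α=15°
  d=(0.9659,0.2588)  start (1,3)  tX=0.7454 tY=2.6660  stride 1/|dx|=1.0353 1/|dy|=3.8637
    cross x-line → (2,3), t=0.7454
    cross x-line → (3,3), t=1.7807
    cross y-line → (3,4), t=2.6660
    cross x-line → (4,4), t=2.8160 (wall)
  → r_5 = 2.8160
beam 6: φ=90°, α=60°
  d=(0.5000,0.8660)  start (1,3)  tX=1.4400 tY=0.7967  stride 1/|dx|=2.0000 1/|dy|=1.1547
    cross y-line → (1,4), t=0.7967
    cross x-line → (2,4), t=1.4400 (wall)
  → r_6 = 1.4400
beam 7: φ=135°, α=105°
  d=(-0.2588,0.9659)  start (1,3)  tX=1.0818 tY=0.7143  stride 1/|dx|=3.8637 1/|dy|=1.0353
    cross y-line → (1,4), t=0.7143
    cross x-line → (0,4), t=1.0818 (wall)
  → r_7 = 1.0818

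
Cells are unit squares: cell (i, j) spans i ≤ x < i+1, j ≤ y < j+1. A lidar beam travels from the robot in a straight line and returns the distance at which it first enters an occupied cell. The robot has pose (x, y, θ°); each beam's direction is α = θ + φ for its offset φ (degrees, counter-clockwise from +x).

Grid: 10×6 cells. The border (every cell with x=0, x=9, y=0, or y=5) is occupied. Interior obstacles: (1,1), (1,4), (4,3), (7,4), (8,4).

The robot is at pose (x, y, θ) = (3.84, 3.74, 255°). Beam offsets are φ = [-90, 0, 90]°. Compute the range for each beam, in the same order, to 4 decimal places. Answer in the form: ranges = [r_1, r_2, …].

beam 1: φ=-90°, α=165°
  cosα=-0.9659 sinα=0.2588 | (3,3) | tMaxX 0.8696 tMaxY 1.0046 | tΔX 1.0353 tΔY 3.8637
    t=0.8696 [x] (2,3)
    t=1.0046 [y] (2,4)
    t=1.9049 [x] (1,4) — stop
  → r_1 = 1.9049
beam 2: φ=0°, α=255°
  cosα=-0.2588 sinα=-0.9659 | (3,3) | tMaxX 3.2455 tMaxY 0.7661 | tΔX 3.8637 tΔY 1.0353
    t=0.7661 [y] (3,2)
    t=1.8014 [y] (3,1)
    t=2.8367 [y] (3,0) — stop
  → r_2 = 2.8367
beam 3: φ=90°, α=345°
  cosα=0.9659 sinα=-0.2588 | (3,3) | tMaxX 0.1656 tMaxY 2.8591 | tΔX 1.0353 tΔY 3.8637
    t=0.1656 [x] (4,3) — stop
  → r_3 = 0.1656

ranges = [1.9049, 2.8367, 0.1656]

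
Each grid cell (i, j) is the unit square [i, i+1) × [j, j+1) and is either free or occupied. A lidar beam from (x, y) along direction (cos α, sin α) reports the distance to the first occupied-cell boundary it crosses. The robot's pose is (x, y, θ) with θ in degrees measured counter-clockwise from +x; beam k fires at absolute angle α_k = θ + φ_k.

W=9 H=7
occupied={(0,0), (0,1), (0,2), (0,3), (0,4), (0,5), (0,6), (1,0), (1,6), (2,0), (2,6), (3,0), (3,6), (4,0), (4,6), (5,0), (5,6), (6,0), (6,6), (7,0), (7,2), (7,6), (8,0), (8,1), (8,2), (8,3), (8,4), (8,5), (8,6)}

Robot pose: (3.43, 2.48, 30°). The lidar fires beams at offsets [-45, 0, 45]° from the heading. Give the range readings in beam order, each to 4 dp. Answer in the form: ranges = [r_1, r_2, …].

ranges = [4.7312, 5.2770, 3.6442]

beam 1: φ=-45°, α=345°
  d=(0.9659,-0.2588)  start (3,2)  tX=0.5901 tY=1.8546  stride 1/|dx|=1.0353 1/|dy|=3.8637
    cross x-line → (4,2), t=0.5901
    cross x-line → (5,2), t=1.6254
    cross y-line → (5,1), t=1.8546
    cross x-line → (6,1), t=2.6607
    cross x-line → (7,1), t=3.6959
    cross x-line → (8,1), t=4.7312 (wall)
  → r_1 = 4.7312
beam 2: φ=0°, α=30°
  d=(0.8660,0.5000)  start (3,2)  tX=0.6582 tY=1.0400  stride 1/|dx|=1.1547 1/|dy|=2.0000
    cross x-line → (4,2), t=0.6582
    cross y-line → (4,3), t=1.0400
    cross x-line → (5,3), t=1.8129
    cross x-line → (6,3), t=2.9676
    cross y-line → (6,4), t=3.0400
    cross x-line → (7,4), t=4.1223
    cross y-line → (7,5), t=5.0400
    cross x-line → (8,5), t=5.2770 (wall)
  → r_2 = 5.2770
beam 3: φ=45°, α=75°
  d=(0.2588,0.9659)  start (3,2)  tX=2.2023 tY=0.5383  stride 1/|dx|=3.8637 1/|dy|=1.0353
    cross y-line → (3,3), t=0.5383
    cross y-line → (3,4), t=1.5736
    cross x-line → (4,4), t=2.2023
    cross y-line → (4,5), t=2.6089
    cross y-line → (4,6), t=3.6442 (wall)
  → r_3 = 3.6442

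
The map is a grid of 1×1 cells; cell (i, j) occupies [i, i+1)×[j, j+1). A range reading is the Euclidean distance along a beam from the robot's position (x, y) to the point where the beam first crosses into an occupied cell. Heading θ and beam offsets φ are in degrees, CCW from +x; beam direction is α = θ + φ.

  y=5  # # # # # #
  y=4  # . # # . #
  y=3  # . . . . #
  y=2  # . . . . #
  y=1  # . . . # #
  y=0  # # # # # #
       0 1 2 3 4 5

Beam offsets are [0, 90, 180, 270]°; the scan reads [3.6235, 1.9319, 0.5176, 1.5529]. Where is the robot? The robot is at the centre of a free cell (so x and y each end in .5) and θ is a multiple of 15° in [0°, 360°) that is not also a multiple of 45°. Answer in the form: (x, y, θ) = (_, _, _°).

The pose lattice has 13·16 = 208 candidates. Test each by forward raycasting.
  (1.5, 3.5, 15°): beam 1 = 1.9319 ≠ 3.6235 ✗
  (4.5, 2.5, 330°): beam 1 = 0.5774 ≠ 3.6235 ✗
  (2.5, 2.5, 330°): beam 1 = 1.7321 ≠ 3.6235 ✗
  …
  (1.5, 2.5, 15°): r_1=3.6235, r_2=1.9319, r_3=0.5176, r_4=1.5529 — all match ✓
No second candidate reproduces the full scan.

(x, y, θ) = (1.5, 2.5, 15°)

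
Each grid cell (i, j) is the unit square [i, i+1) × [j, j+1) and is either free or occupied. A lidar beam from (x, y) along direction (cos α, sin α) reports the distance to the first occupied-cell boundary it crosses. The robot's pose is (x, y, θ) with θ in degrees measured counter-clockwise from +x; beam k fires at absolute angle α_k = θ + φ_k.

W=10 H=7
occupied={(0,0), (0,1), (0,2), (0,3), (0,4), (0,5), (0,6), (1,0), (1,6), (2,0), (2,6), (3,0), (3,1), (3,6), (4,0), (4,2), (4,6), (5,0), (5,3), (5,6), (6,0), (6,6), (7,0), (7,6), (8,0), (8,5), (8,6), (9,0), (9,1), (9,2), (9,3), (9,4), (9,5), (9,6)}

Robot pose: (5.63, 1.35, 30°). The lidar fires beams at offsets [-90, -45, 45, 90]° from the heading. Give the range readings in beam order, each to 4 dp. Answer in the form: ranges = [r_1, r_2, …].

beam 1: φ=-90°, α=300°
  cosα=0.5000 sinα=-0.8660 | (5,1) | tMaxX 0.7400 tMaxY 0.4041 | tΔX 2.0000 tΔY 1.1547
    t=0.4041 [y] (5,0) — stop
  → r_1 = 0.4041
beam 2: φ=-45°, α=345°
  cosα=0.9659 sinα=-0.2588 | (5,1) | tMaxX 0.3831 tMaxY 1.3523 | tΔX 1.0353 tΔY 3.8637
    t=0.3831 [x] (6,1)
    t=1.3523 [y] (6,0) — stop
  → r_2 = 1.3523
beam 3: φ=45°, α=75°
  cosα=0.2588 sinα=0.9659 | (5,1) | tMaxX 1.4296 tMaxY 0.6729 | tΔX 3.8637 tΔY 1.0353
    t=0.6729 [y] (5,2)
    t=1.4296 [x] (6,2)
    t=1.7082 [y] (6,3)
    t=2.7435 [y] (6,4)
    t=3.7788 [y] (6,5)
    t=4.8140 [y] (6,6) — stop
  → r_3 = 4.8140
beam 4: φ=90°, α=120°
  cosα=-0.5000 sinα=0.8660 | (5,1) | tMaxX 1.2600 tMaxY 0.7506 | tΔX 2.0000 tΔY 1.1547
    t=0.7506 [y] (5,2)
    t=1.2600 [x] (4,2) — stop
  → r_4 = 1.2600

ranges = [0.4041, 1.3523, 4.8140, 1.2600]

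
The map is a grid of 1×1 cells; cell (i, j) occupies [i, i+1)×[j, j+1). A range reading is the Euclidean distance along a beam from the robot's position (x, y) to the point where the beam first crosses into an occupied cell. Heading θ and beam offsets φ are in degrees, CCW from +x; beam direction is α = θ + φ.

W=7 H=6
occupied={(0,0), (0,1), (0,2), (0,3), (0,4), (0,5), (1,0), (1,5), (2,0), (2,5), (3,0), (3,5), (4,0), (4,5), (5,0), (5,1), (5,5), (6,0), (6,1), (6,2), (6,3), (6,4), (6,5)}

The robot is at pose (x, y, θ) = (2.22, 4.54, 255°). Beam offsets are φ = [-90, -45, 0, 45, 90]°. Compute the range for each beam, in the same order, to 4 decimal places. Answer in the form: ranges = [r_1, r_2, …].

ranges = [1.2630, 1.4087, 3.6649, 4.0876, 3.9133]

beam 1: φ=-90°, α=165°
  d=(-0.9659,0.2588)  start (2,4)  tX=0.2278 tY=1.7773  stride 1/|dx|=1.0353 1/|dy|=3.8637
    cross x-line → (1,4), t=0.2278
    cross x-line → (0,4), t=1.2630 (wall)
  → r_1 = 1.2630
beam 2: φ=-45°, α=210°
  d=(-0.8660,-0.5000)  start (2,4)  tX=0.2540 tY=1.0800  stride 1/|dx|=1.1547 1/|dy|=2.0000
    cross x-line → (1,4), t=0.2540
    cross y-line → (1,3), t=1.0800
    cross x-line → (0,3), t=1.4087 (wall)
  → r_2 = 1.4087
beam 3: φ=0°, α=255°
  d=(-0.2588,-0.9659)  start (2,4)  tX=0.8500 tY=0.5590  stride 1/|dx|=3.8637 1/|dy|=1.0353
    cross y-line → (2,3), t=0.5590
    cross x-line → (1,3), t=0.8500
    cross y-line → (1,2), t=1.5943
    cross y-line → (1,1), t=2.6296
    cross y-line → (1,0), t=3.6649 (wall)
  → r_3 = 3.6649
beam 4: φ=45°, α=300°
  d=(0.5000,-0.8660)  start (2,4)  tX=1.5600 tY=0.6235  stride 1/|dx|=2.0000 1/|dy|=1.1547
    cross y-line → (2,3), t=0.6235
    cross x-line → (3,3), t=1.5600
    cross y-line → (3,2), t=1.7782
    cross y-line → (3,1), t=2.9329
    cross x-line → (4,1), t=3.5600
    cross y-line → (4,0), t=4.0876 (wall)
  → r_4 = 4.0876
beam 5: φ=90°, α=345°
  d=(0.9659,-0.2588)  start (2,4)  tX=0.8075 tY=2.0864  stride 1/|dx|=1.0353 1/|dy|=3.8637
    cross x-line → (3,4), t=0.8075
    cross x-line → (4,4), t=1.8428
    cross y-line → (4,3), t=2.0864
    cross x-line → (5,3), t=2.8781
    cross x-line → (6,3), t=3.9133 (wall)
  → r_5 = 3.9133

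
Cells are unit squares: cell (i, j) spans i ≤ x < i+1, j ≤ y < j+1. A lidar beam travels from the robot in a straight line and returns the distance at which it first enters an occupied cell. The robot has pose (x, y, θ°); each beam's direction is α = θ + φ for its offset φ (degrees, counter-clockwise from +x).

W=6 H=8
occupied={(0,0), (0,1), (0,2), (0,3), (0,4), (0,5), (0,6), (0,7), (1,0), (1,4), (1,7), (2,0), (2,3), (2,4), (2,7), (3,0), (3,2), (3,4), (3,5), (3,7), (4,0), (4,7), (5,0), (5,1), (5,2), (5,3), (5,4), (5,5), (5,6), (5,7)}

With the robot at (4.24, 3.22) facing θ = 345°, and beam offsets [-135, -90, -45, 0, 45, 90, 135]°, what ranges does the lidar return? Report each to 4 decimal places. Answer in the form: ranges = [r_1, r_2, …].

beam 1: φ=-135°, α=210°
  direction (-0.8660, -0.5000); cell (4,3); t to first gridline: x 0.2771, y 0.4400 (then +1.1547 / +2.0000)
    (3,3) via x @ 0.2771
    (3,2) via y @ 0.4400  # hit
  → r_1 = 0.4400
beam 2: φ=-90°, α=255°
  direction (-0.2588, -0.9659); cell (4,3); t to first gridline: x 0.9273, y 0.2278 (then +3.8637 / +1.0353)
    (4,2) via y @ 0.2278
    (3,2) via x @ 0.9273  # hit
  → r_2 = 0.9273
beam 3: φ=-45°, α=300°
  direction (0.5000, -0.8660); cell (4,3); t to first gridline: x 1.5200, y 0.2540 (then +2.0000 / +1.1547)
    (4,2) via y @ 0.2540
    (4,1) via y @ 1.4087
    (5,1) via x @ 1.5200  # hit
  → r_3 = 1.5200
beam 4: φ=0°, α=345°
  direction (0.9659, -0.2588); cell (4,3); t to first gridline: x 0.7868, y 0.8500 (then +1.0353 / +3.8637)
    (5,3) via x @ 0.7868  # hit
  → r_4 = 0.7868
beam 5: φ=45°, α=30°
  direction (0.8660, 0.5000); cell (4,3); t to first gridline: x 0.8776, y 1.5600 (then +1.1547 / +2.0000)
    (5,3) via x @ 0.8776  # hit
  → r_5 = 0.8776
beam 6: φ=90°, α=75°
  direction (0.2588, 0.9659); cell (4,3); t to first gridline: x 2.9364, y 0.8075 (then +3.8637 / +1.0353)
    (4,4) via y @ 0.8075
    (4,5) via y @ 1.8428
    (4,6) via y @ 2.8781
    (5,6) via x @ 2.9364  # hit
  → r_6 = 2.9364
beam 7: φ=135°, α=120°
  direction (-0.5000, 0.8660); cell (4,3); t to first gridline: x 0.4800, y 0.9007 (then +2.0000 / +1.1547)
    (3,3) via x @ 0.4800
    (3,4) via y @ 0.9007  # hit
  → r_7 = 0.9007

ranges = [0.4400, 0.9273, 1.5200, 0.7868, 0.8776, 2.9364, 0.9007]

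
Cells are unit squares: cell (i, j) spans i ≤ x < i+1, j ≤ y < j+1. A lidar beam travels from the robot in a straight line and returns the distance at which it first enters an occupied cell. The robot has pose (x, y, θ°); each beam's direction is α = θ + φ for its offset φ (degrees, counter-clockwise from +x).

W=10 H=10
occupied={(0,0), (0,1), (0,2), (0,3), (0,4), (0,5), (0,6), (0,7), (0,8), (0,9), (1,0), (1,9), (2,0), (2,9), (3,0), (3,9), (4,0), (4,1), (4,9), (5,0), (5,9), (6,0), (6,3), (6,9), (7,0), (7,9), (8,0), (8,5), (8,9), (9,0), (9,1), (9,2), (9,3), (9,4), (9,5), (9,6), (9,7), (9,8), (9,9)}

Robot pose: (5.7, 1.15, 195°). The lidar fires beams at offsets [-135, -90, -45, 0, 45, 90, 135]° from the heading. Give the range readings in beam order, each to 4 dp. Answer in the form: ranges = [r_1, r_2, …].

ranges = [2.1362, 8.1269, 0.8083, 0.5796, 0.1732, 0.1553, 0.3000]

beam 1: φ=-135°, α=60°
  cosα=0.5000 sinα=0.8660 | (5,1) | tMaxX 0.6000 tMaxY 0.9815 | tΔX 2.0000 tΔY 1.1547
    t=0.6000 [x] (6,1)
    t=0.9815 [y] (6,2)
    t=2.1362 [y] (6,3) — stop
  → r_1 = 2.1362
beam 2: φ=-90°, α=105°
  cosα=-0.2588 sinα=0.9659 | (5,1) | tMaxX 2.7046 tMaxY 0.8800 | tΔX 3.8637 tΔY 1.0353
    t=0.8800 [y] (5,2)
    t=1.9153 [y] (5,3)
    t=2.7046 [x] (4,3)
    t=2.9505 [y] (4,4)
    t=3.9858 [y] (4,5)
    t=5.0211 [y] (4,6)
    t=6.0564 [y] (4,7)
    t=6.5683 [x] (3,7)
    t=7.0916 [y] (3,8)
    t=8.1269 [y] (3,9) — stop
  → r_2 = 8.1269
beam 3: φ=-45°, α=150°
  cosα=-0.8660 sinα=0.5000 | (5,1) | tMaxX 0.8083 tMaxY 1.7000 | tΔX 1.1547 tΔY 2.0000
    t=0.8083 [x] (4,1) — stop
  → r_3 = 0.8083
beam 4: φ=0°, α=195°
  cosα=-0.9659 sinα=-0.2588 | (5,1) | tMaxX 0.7247 tMaxY 0.5796 | tΔX 1.0353 tΔY 3.8637
    t=0.5796 [y] (5,0) — stop
  → r_4 = 0.5796
beam 5: φ=45°, α=240°
  cosα=-0.5000 sinα=-0.8660 | (5,1) | tMaxX 1.4000 tMaxY 0.1732 | tΔX 2.0000 tΔY 1.1547
    t=0.1732 [y] (5,0) — stop
  → r_5 = 0.1732
beam 6: φ=90°, α=285°
  cosα=0.2588 sinα=-0.9659 | (5,1) | tMaxX 1.1591 tMaxY 0.1553 | tΔX 3.8637 tΔY 1.0353
    t=0.1553 [y] (5,0) — stop
  → r_6 = 0.1553
beam 7: φ=135°, α=330°
  cosα=0.8660 sinα=-0.5000 | (5,1) | tMaxX 0.3464 tMaxY 0.3000 | tΔX 1.1547 tΔY 2.0000
    t=0.3000 [y] (5,0) — stop
  → r_7 = 0.3000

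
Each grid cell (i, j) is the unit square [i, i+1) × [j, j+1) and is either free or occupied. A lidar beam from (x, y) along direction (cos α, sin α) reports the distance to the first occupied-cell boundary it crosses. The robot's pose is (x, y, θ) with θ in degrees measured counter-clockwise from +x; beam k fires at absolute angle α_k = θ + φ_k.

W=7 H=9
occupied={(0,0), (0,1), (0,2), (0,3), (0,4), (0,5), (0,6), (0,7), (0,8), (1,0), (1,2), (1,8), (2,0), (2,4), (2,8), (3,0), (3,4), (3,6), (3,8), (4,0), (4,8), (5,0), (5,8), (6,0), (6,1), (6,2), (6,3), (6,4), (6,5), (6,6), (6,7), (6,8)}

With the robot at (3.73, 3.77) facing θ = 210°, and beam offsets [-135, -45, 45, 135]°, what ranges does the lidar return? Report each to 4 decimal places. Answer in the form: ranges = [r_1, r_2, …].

beam 1: φ=-135°, α=75°
  cosα=0.2588 sinα=0.9659 | (3,3) | tMaxX 1.0432 tMaxY 0.2381 | tΔX 3.8637 tΔY 1.0353
    t=0.2381 [y] (3,4) — stop
  → r_1 = 0.2381
beam 2: φ=-45°, α=165°
  cosα=-0.9659 sinα=0.2588 | (3,3) | tMaxX 0.7558 tMaxY 0.8887 | tΔX 1.0353 tΔY 3.8637
    t=0.7558 [x] (2,3)
    t=0.8887 [y] (2,4) — stop
  → r_2 = 0.8887
beam 3: φ=45°, α=255°
  cosα=-0.2588 sinα=-0.9659 | (3,3) | tMaxX 2.8205 tMaxY 0.7972 | tΔX 3.8637 tΔY 1.0353
    t=0.7972 [y] (3,2)
    t=1.8324 [y] (3,1)
    t=2.8205 [x] (2,1)
    t=2.8677 [y] (2,0) — stop
  → r_3 = 2.8677
beam 4: φ=135°, α=345°
  cosα=0.9659 sinα=-0.2588 | (3,3) | tMaxX 0.2795 tMaxY 2.9751 | tΔX 1.0353 tΔY 3.8637
    t=0.2795 [x] (4,3)
    t=1.3148 [x] (5,3)
    t=2.3501 [x] (6,3) — stop
  → r_4 = 2.3501

ranges = [0.2381, 0.8887, 2.8677, 2.3501]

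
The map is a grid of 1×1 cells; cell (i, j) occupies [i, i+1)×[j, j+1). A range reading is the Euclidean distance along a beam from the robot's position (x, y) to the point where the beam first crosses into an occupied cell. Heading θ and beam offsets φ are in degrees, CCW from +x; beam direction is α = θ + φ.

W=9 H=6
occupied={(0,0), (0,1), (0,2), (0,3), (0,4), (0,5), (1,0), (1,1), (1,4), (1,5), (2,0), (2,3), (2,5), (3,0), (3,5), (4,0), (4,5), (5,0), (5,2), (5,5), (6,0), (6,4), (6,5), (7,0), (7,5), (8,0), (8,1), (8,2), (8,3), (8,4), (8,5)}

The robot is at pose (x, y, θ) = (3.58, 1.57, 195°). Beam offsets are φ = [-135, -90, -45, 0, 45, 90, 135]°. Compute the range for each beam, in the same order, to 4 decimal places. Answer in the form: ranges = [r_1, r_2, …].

beam 1: φ=-135°, α=60°
  direction (0.5000, 0.8660); cell (3,1); t to first gridline: x 0.8400, y 0.4965 (then +2.0000 / +1.1547)
    (3,2) via y @ 0.4965
    (4,2) via x @ 0.8400
    (4,3) via y @ 1.6512
    (4,4) via y @ 2.8059
    (5,4) via x @ 2.8400
    (5,5) via y @ 3.9606  # hit
  → r_1 = 3.9606
beam 2: φ=-90°, α=105°
  direction (-0.2588, 0.9659); cell (3,1); t to first gridline: x 2.2409, y 0.4452 (then +3.8637 / +1.0353)
    (3,2) via y @ 0.4452
    (3,3) via y @ 1.4804
    (2,3) via x @ 2.2409  # hit
  → r_2 = 2.2409
beam 3: φ=-45°, α=150°
  direction (-0.8660, 0.5000); cell (3,1); t to first gridline: x 0.6697, y 0.8600 (then +1.1547 / +2.0000)
    (2,1) via x @ 0.6697
    (2,2) via y @ 0.8600
    (1,2) via x @ 1.8244
    (1,3) via y @ 2.8600
    (0,3) via x @ 2.9791  # hit
  → r_3 = 2.9791
beam 4: φ=0°, α=195°
  direction (-0.9659, -0.2588); cell (3,1); t to first gridline: x 0.6005, y 2.2023 (then +1.0353 / +3.8637)
    (2,1) via x @ 0.6005
    (1,1) via x @ 1.6357  # hit
  → r_4 = 1.6357
beam 5: φ=45°, α=240°
  direction (-0.5000, -0.8660); cell (3,1); t to first gridline: x 1.1600, y 0.6582 (then +2.0000 / +1.1547)
    (3,0) via y @ 0.6582  # hit
  → r_5 = 0.6582
beam 6: φ=90°, α=285°
  direction (0.2588, -0.9659); cell (3,1); t to first gridline: x 1.6228, y 0.5901 (then +3.8637 / +1.0353)
    (3,0) via y @ 0.5901  # hit
  → r_6 = 0.5901
beam 7: φ=135°, α=330°
  direction (0.8660, -0.5000); cell (3,1); t to first gridline: x 0.4850, y 1.1400 (then +1.1547 / +2.0000)
    (4,1) via x @ 0.4850
    (4,0) via y @ 1.1400  # hit
  → r_7 = 1.1400

ranges = [3.9606, 2.2409, 2.9791, 1.6357, 0.6582, 0.5901, 1.1400]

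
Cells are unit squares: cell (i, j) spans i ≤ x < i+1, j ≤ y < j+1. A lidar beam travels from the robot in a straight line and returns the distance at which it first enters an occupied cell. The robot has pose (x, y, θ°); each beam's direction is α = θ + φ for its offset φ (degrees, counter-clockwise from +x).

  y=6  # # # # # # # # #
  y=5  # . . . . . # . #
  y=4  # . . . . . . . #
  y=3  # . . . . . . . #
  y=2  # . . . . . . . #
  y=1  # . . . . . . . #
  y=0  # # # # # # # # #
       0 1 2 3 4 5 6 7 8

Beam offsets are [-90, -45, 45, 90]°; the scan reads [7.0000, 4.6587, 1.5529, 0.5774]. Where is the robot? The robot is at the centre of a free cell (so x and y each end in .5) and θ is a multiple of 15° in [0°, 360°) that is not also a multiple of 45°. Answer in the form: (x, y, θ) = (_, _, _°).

(x, y, θ) = (1.5, 4.5, 60°)

Candidates: 34 free-cell centres × 16 headings = 544 poses. Raycast each; keep the one whose scan matches to 4 dp.
  (3.5, 3.5, 165°): beam 1 = 2.5882 ≠ 7.0000 ✗
  (3.5, 1.5, 105°): beam 1 = 4.6587 ≠ 7.0000 ✗
  (4.5, 2.5, 330°): beam 1 = 1.7321 ≠ 7.0000 ✗
  (7.5, 2.5, 345°): beam 1 = 1.5529 ≠ 7.0000 ✗
  (4.5, 4.5, 195°): beam 1 = 1.5529 ≠ 7.0000 ✗
  …
  (1.5, 4.5, 60°): r_1=7.0000, r_2=4.6587, r_3=1.5529, r_4=0.5774 — all match ✓
Only this pose fits every beam.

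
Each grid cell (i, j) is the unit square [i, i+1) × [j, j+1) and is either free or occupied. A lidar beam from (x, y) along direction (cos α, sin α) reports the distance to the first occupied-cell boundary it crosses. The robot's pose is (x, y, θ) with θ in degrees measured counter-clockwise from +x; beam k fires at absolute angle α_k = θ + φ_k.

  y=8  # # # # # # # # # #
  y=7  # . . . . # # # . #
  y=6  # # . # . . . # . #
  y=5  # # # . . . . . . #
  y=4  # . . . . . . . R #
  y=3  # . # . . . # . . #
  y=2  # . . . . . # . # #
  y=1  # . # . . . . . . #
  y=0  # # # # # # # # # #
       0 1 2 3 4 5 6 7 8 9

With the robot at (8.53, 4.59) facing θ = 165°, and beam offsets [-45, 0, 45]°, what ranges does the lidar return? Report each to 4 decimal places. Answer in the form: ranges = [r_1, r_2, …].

ranges = [1.6281, 5.4478, 1.7667]

beam 1: φ=-45°, α=120°
  d=(-0.5000,0.8660)  start (8,4)  tX=1.0600 tY=0.4734  stride 1/|dx|=2.0000 1/|dy|=1.1547
    cross y-line → (8,5), t=0.4734
    cross x-line → (7,5), t=1.0600
    cross y-line → (7,6), t=1.6281 (wall)
  → r_1 = 1.6281
beam 2: φ=0°, α=165°
  d=(-0.9659,0.2588)  start (8,4)  tX=0.5487 tY=1.5841  stride 1/|dx|=1.0353 1/|dy|=3.8637
    cross x-line → (7,4), t=0.5487
    cross x-line → (6,4), t=1.5840
    cross y-line → (6,5), t=1.5841
    cross x-line → (5,5), t=2.6192
    cross x-line → (4,5), t=3.6545
    cross x-line → (3,5), t=4.6898
    cross y-line → (3,6), t=5.4478 (wall)
  → r_2 = 5.4478
beam 3: φ=45°, α=210°
  d=(-0.8660,-0.5000)  start (8,4)  tX=0.6120 tY=1.1800  stride 1/|dx|=1.1547 1/|dy|=2.0000
    cross x-line → (7,4), t=0.6120
    cross y-line → (7,3), t=1.1800
    cross x-line → (6,3), t=1.7667 (wall)
  → r_3 = 1.7667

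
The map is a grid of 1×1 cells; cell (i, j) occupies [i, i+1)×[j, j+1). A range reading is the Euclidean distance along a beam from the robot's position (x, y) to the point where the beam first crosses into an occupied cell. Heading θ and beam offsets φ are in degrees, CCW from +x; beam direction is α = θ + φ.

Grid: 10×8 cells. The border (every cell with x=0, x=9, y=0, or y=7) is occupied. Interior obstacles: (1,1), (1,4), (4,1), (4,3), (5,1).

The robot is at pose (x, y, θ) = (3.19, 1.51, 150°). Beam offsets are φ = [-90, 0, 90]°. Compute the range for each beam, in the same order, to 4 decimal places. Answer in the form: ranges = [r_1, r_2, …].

beam 1: φ=-90°, α=60°
  direction (0.5000, 0.8660); cell (3,1); t to first gridline: x 1.6200, y 0.5658 (then +2.0000 / +1.1547)
    (3,2) via y @ 0.5658
    (4,2) via x @ 1.6200
    (4,3) via y @ 1.7205  # hit
  → r_1 = 1.7205
beam 2: φ=0°, α=150°
  direction (-0.8660, 0.5000); cell (3,1); t to first gridline: x 0.2194, y 0.9800 (then +1.1547 / +2.0000)
    (2,1) via x @ 0.2194
    (2,2) via y @ 0.9800
    (1,2) via x @ 1.3741
    (0,2) via x @ 2.5288  # hit
  → r_2 = 2.5288
beam 3: φ=90°, α=240°
  direction (-0.5000, -0.8660); cell (3,1); t to first gridline: x 0.3800, y 0.5889 (then +2.0000 / +1.1547)
    (2,1) via x @ 0.3800
    (2,0) via y @ 0.5889  # hit
  → r_3 = 0.5889

ranges = [1.7205, 2.5288, 0.5889]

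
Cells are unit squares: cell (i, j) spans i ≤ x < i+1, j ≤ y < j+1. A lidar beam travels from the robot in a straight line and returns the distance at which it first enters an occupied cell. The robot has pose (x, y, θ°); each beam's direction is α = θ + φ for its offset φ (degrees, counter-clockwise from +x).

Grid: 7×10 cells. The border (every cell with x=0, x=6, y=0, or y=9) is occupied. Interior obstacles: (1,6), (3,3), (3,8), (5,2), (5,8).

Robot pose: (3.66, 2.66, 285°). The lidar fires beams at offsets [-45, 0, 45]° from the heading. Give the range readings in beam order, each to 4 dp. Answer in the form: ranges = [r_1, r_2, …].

ranges = [1.9168, 1.7186, 2.7020]

beam 1: φ=-45°, α=240°
  direction (-0.5000, -0.8660); cell (3,2); t to first gridline: x 1.3200, y 0.7621 (then +2.0000 / +1.1547)
    (3,1) via y @ 0.7621
    (2,1) via x @ 1.3200
    (2,0) via y @ 1.9168  # hit
  → r_1 = 1.9168
beam 2: φ=0°, α=285°
  direction (0.2588, -0.9659); cell (3,2); t to first gridline: x 1.3137, y 0.6833 (then +3.8637 / +1.0353)
    (3,1) via y @ 0.6833
    (4,1) via x @ 1.3137
    (4,0) via y @ 1.7186  # hit
  → r_2 = 1.7186
beam 3: φ=45°, α=330°
  direction (0.8660, -0.5000); cell (3,2); t to first gridline: x 0.3926, y 1.3200 (then +1.1547 / +2.0000)
    (4,2) via x @ 0.3926
    (4,1) via y @ 1.3200
    (5,1) via x @ 1.5473
    (6,1) via x @ 2.7020  # hit
  → r_3 = 2.7020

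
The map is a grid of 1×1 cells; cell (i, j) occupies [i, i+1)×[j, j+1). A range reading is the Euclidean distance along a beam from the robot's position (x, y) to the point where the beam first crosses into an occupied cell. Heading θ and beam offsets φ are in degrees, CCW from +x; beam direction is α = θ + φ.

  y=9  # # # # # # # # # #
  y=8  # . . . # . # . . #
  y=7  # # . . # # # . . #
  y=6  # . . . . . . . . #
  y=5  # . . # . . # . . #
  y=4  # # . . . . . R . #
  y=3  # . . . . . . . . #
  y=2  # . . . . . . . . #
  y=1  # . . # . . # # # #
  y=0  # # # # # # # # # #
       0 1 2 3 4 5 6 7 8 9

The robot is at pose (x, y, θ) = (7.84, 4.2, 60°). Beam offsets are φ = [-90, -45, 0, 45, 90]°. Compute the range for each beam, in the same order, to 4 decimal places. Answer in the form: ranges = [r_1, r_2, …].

beam 1: φ=-90°, α=330°
  direction (0.8660, -0.5000); cell (7,4); t to first gridline: x 0.1848, y 0.4000 (then +1.1547 / +2.0000)
    (8,4) via x @ 0.1848
    (8,3) via y @ 0.4000
    (9,3) via x @ 1.3395  # hit
  → r_1 = 1.3395
beam 2: φ=-45°, α=15°
  direction (0.9659, 0.2588); cell (7,4); t to first gridline: x 0.1656, y 3.0910 (then +1.0353 / +3.8637)
    (8,4) via x @ 0.1656
    (9,4) via x @ 1.2009  # hit
  → r_2 = 1.2009
beam 3: φ=0°, α=60°
  direction (0.5000, 0.8660); cell (7,4); t to first gridline: x 0.3200, y 0.9238 (then +2.0000 / +1.1547)
    (8,4) via x @ 0.3200
    (8,5) via y @ 0.9238
    (8,6) via y @ 2.0785
    (9,6) via x @ 2.3200  # hit
  → r_3 = 2.3200
beam 4: φ=45°, α=105°
  direction (-0.2588, 0.9659); cell (7,4); t to first gridline: x 3.2455, y 0.8282 (then +3.8637 / +1.0353)
    (7,5) via y @ 0.8282
    (7,6) via y @ 1.8635
    (7,7) via y @ 2.8988
    (6,7) via x @ 3.2455  # hit
  → r_4 = 3.2455
beam 5: φ=90°, α=150°
  direction (-0.8660, 0.5000); cell (7,4); t to first gridline: x 0.9699, y 1.6000 (then +1.1547 / +2.0000)
    (6,4) via x @ 0.9699
    (6,5) via y @ 1.6000  # hit
  → r_5 = 1.6000

ranges = [1.3395, 1.2009, 2.3200, 3.2455, 1.6000]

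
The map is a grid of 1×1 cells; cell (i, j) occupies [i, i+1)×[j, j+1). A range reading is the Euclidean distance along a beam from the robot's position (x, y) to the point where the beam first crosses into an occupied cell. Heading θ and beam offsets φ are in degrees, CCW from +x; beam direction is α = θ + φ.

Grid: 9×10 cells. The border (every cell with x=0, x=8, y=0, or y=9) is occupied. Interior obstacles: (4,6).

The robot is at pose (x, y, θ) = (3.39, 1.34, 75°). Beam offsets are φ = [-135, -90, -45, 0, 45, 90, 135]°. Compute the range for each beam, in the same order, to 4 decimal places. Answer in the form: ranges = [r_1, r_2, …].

ranges = [0.3926, 1.3137, 5.3232, 4.8244, 4.7800, 2.4743, 0.6800]

beam 1: φ=-135°, α=300°
  dir = (cos 300°, sin 300°) = (0.5000, -0.8660); from cell (3,1)
  next x-line at t=1.2200, next y-line at t=0.3926; Δt_x=2.0000, Δt_y=1.1547
    y: enter (3,0) at t=0.3926 ← occupied
  → r_1 = 0.3926
beam 2: φ=-90°, α=345°
  dir = (cos 345°, sin 345°) = (0.9659, -0.2588); from cell (3,1)
  next x-line at t=0.6315, next y-line at t=1.3137; Δt_x=1.0353, Δt_y=3.8637
    x: enter (4,1) at t=0.6315
    y: enter (4,0) at t=1.3137 ← occupied
  → r_2 = 1.3137
beam 3: φ=-45°, α=30°
  dir = (cos 30°, sin 30°) = (0.8660, 0.5000); from cell (3,1)
  next x-line at t=0.7044, next y-line at t=1.3200; Δt_x=1.1547, Δt_y=2.0000
    x: enter (4,1) at t=0.7044
    y: enter (4,2) at t=1.3200
    x: enter (5,2) at t=1.8591
    x: enter (6,2) at t=3.0138
    y: enter (6,3) at t=3.3200
    x: enter (7,3) at t=4.1685
    y: enter (7,4) at t=5.3200
    x: enter (8,4) at t=5.3232 ← occupied
  → r_3 = 5.3232
beam 4: φ=0°, α=75°
  dir = (cos 75°, sin 75°) = (0.2588, 0.9659); from cell (3,1)
  next x-line at t=2.3569, next y-line at t=0.6833; Δt_x=3.8637, Δt_y=1.0353
    y: enter (3,2) at t=0.6833
    y: enter (3,3) at t=1.7186
    x: enter (4,3) at t=2.3569
    y: enter (4,4) at t=2.7538
    y: enter (4,5) at t=3.7891
    y: enter (4,6) at t=4.8244 ← occupied
  → r_4 = 4.8244
beam 5: φ=45°, α=120°
  dir = (cos 120°, sin 120°) = (-0.5000, 0.8660); from cell (3,1)
  next x-line at t=0.7800, next y-line at t=0.7621; Δt_x=2.0000, Δt_y=1.1547
    y: enter (3,2) at t=0.7621
    x: enter (2,2) at t=0.7800
    y: enter (2,3) at t=1.9168
    x: enter (1,3) at t=2.7800
    y: enter (1,4) at t=3.0715
    y: enter (1,5) at t=4.2262
    x: enter (0,5) at t=4.7800 ← occupied
  → r_5 = 4.7800
beam 6: φ=90°, α=165°
  dir = (cos 165°, sin 165°) = (-0.9659, 0.2588); from cell (3,1)
  next x-line at t=0.4038, next y-line at t=2.5500; Δt_x=1.0353, Δt_y=3.8637
    x: enter (2,1) at t=0.4038
    x: enter (1,1) at t=1.4390
    x: enter (0,1) at t=2.4743 ← occupied
  → r_6 = 2.4743
beam 7: φ=135°, α=210°
  dir = (cos 210°, sin 210°) = (-0.8660, -0.5000); from cell (3,1)
  next x-line at t=0.4503, next y-line at t=0.6800; Δt_x=1.1547, Δt_y=2.0000
    x: enter (2,1) at t=0.4503
    y: enter (2,0) at t=0.6800 ← occupied
  → r_7 = 0.6800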